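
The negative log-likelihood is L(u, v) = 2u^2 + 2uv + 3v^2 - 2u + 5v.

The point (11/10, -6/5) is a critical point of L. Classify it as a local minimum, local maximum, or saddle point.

The Hessian of L is constant: H = [[4, 2], [2, 6]].
det(H) = 4·6 − 2² = 20.
det(H) > 0 and tr(H) = 10 > 0, so H is positive definite and the point is a local minimum.

local minimum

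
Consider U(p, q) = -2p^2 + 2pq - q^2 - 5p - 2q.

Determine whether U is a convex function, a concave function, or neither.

U is quadratic, so its Hessian is the constant matrix H = [[-4, 2], [2, -2]].
det(H) = 4, tr(H) = -6.
det(H) > 0 and tr(H) < 0, so H is negative definite everywhere: concave.

concave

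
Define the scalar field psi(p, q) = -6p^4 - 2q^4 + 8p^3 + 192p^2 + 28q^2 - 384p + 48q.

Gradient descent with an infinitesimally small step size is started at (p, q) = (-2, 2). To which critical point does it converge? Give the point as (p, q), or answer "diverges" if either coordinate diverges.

psi is separable, so gradient descent decouples: p follows -∂psi/∂p, q follows -∂psi/∂q.
∂psi/∂p = -24(p - 4)(p - 1)(p + 4); at p=-2 this is -864, so p increases.
∂psi/∂q = -8(q - 3)(q + 1)(q + 2); at q=2 this is 96, so q decreases.
p converges to its nearest critical value 1 (a local min of the p-part); q converges to -1. The iterate converges to (1, -1).

(1, -1)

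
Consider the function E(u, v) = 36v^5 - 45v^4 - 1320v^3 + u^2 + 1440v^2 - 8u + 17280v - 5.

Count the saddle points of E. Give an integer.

E separates as a function of u plus a function of v, so ∇E=0 decouples.
∂E/∂u = 2(u - 4) = 0 at u ∈ {4}; ∂E/∂v = 180(v - 4)(v - 3)(v + 2)(v + 4) = 0 at v ∈ {-4, -2, 3, 4}.
The Hessian is diagonal: diag(E_uu, E_vv). Second derivatives: E_uu(4)=2; E_vv(-4)=-20160, E_vv(-2)=10800, E_vv(3)=-6300, E_vv(4)=8640.
Saddle points occur where the two diagonal entries have opposite signs: (4, -4), (4, 3). Count: 2.

2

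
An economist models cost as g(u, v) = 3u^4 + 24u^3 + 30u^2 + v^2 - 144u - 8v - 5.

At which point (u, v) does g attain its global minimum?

g(u,v) separates as P(u) + Q(v) − 5, so its minimum is min P + min Q − 5.
P'(u) = 12(u - 1)(u + 3)(u + 4) vanishes at u ∈ {-4, -3, 1}; Q'(v) = 2v - 8 vanishes at v ∈ {4}.
Local minima of P (where P''>0): P(-4)=288, P(1)=-87. Local minima of Q: Q(4)=-16.
So the global minimum of g is P(1) + Q(4) − 5 = -87 − 16 − 5 = -108, attained at (1, 4).

(1, 4)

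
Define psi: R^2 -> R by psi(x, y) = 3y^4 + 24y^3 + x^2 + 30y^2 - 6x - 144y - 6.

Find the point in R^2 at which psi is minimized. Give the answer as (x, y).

psi(x,y) separates as P(x) + Q(y) − 6, so its minimum is min P + min Q − 6.
P'(x) = 2x - 6 vanishes at x ∈ {3}; Q'(y) = 12(y - 1)(y + 3)(y + 4) vanishes at y ∈ {-4, -3, 1}.
Local minima of P (where P''>0): P(3)=-9. Local minima of Q: Q(-4)=288, Q(1)=-87.
So the global minimum of psi is P(3) + Q(1) − 6 = -9 − 87 − 6 = -102, attained at (3, 1).

(3, 1)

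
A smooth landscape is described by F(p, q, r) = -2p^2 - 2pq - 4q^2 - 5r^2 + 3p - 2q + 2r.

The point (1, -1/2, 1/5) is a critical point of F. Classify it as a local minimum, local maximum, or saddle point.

local maximum

The Hessian is constant: H = [[-4, -2, 0], [-2, -8, 0], [0, 0, -10]].
Leading principal minors: Δ₁ = -4, Δ₂ = 28, Δ₃ = -280.
The minors alternate sign starting negative (−, +, −), so H is negative definite: a local maximum.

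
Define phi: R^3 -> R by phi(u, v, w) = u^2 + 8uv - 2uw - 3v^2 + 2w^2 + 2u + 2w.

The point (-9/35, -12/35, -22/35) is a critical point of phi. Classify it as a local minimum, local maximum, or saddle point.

saddle point

The Hessian is constant: H = [[2, 8, -2], [8, -6, 0], [-2, 0, 4]].
Leading principal minors: Δ₁ = 2, Δ₂ = -76, Δ₃ = -280.
The minors fit neither the all-positive nor the alternating-sign pattern, so H is indefinite: a saddle point.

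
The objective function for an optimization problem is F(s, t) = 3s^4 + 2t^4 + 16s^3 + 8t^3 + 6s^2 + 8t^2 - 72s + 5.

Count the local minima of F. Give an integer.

4

F separates as a function of s plus a function of t, so ∇F=0 decouples.
∂F/∂s = 12(s - 1)(s + 2)(s + 3) = 0 at s ∈ {-3, -2, 1}; ∂F/∂t = 8t(t + 1)(t + 2) = 0 at t ∈ {-2, -1, 0}.
The Hessian is diagonal: diag(F_ss, F_tt). Second derivatives: F_ss(-3)=48, F_ss(-2)=-36, F_ss(1)=144; F_tt(-2)=16, F_tt(-1)=-8, F_tt(0)=16.
Local minima occur where both diagonal entries positive: (-3, -2), (-3, 0), (1, -2), (1, 0). Count: 4.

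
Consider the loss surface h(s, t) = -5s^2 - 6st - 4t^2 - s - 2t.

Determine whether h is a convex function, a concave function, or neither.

concave

h is quadratic, so its Hessian is the constant matrix H = [[-10, -6], [-6, -8]].
det(H) = 44, tr(H) = -18.
det(H) > 0 and tr(H) < 0, so H is negative definite everywhere: concave.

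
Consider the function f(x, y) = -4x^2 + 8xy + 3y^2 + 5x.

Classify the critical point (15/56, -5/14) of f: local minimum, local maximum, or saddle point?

saddle point

The Hessian of f is constant: H = [[-8, 8], [8, 6]].
det(H) = (-8)·6 − 8² = -112.
Since det(H) < 0, H is indefinite and the critical point is a saddle point.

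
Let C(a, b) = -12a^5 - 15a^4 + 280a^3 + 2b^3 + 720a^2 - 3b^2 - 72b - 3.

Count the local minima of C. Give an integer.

2

C separates as a function of a plus a function of b, so ∇C=0 decouples.
∂C/∂a = -60a(a - 4)(a + 2)(a + 3) = 0 at a ∈ {-3, -2, 0, 4}; ∂C/∂b = 6(b - 4)(b + 3) = 0 at b ∈ {-3, 4}.
The Hessian is diagonal: diag(C_aa, C_bb). Second derivatives: C_aa(-3)=1260, C_aa(-2)=-720, C_aa(0)=1440, C_aa(4)=-10080; C_bb(-3)=-42, C_bb(4)=42.
Local minima occur where both diagonal entries positive: (-3, 4), (0, 4). Count: 2.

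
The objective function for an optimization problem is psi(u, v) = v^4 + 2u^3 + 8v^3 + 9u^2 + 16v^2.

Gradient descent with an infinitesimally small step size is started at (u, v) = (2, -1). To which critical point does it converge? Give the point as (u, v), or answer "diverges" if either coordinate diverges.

psi is separable, so gradient descent decouples: u follows -∂psi/∂u, v follows -∂psi/∂v.
∂psi/∂u = 6u(u + 3); at u=2 this is 60, so u decreases.
∂psi/∂v = 4v(v + 2)(v + 4); at v=-1 this is -12, so v increases.
u converges to its nearest critical value 0 (a local min of the u-part); v converges to 0. The iterate converges to (0, 0).

(0, 0)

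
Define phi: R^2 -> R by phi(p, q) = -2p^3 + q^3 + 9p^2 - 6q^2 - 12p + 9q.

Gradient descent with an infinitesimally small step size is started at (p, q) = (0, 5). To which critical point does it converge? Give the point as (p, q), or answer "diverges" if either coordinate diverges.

(1, 3)

phi is separable, so gradient descent decouples: p follows -∂phi/∂p, q follows -∂phi/∂q.
∂phi/∂p = -6(p - 2)(p - 1); at p=0 this is -12, so p increases.
∂phi/∂q = 3(q - 3)(q - 1); at q=5 this is 24, so q decreases.
p converges to its nearest critical value 1 (a local min of the p-part); q converges to 3. The iterate converges to (1, 3).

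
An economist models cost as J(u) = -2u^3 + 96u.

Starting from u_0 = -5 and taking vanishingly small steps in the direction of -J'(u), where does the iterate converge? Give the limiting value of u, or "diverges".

J'(u) = -6(u - 4)(u + 4), so J'(-5) = -54.
Gradient descent moves in the -J' direction, i.e. u is increasing.
The nearest critical point in that direction is u = -4, where J'' = 48 > 0 (a local minimum). The iterate converges there.

-4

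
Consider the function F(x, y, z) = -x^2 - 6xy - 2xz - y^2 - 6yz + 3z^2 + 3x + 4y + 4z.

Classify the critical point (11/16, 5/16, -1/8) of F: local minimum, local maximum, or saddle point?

saddle point

The Hessian is constant: H = [[-2, -6, -2], [-6, -2, -6], [-2, -6, 6]].
Leading principal minors: Δ₁ = -2, Δ₂ = -32, Δ₃ = -256.
The minors fit neither the all-positive nor the alternating-sign pattern, so H is indefinite: a saddle point.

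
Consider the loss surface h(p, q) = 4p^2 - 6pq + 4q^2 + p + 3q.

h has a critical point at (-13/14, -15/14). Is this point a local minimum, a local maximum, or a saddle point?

The Hessian of h is constant: H = [[8, -6], [-6, 8]].
det(H) = 8·8 − (-6)² = 28.
det(H) > 0 and tr(H) = 16 > 0, so H is positive definite and the point is a local minimum.

local minimum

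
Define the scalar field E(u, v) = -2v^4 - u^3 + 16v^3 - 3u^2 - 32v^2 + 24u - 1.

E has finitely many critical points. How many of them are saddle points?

E separates as a function of u plus a function of v, so ∇E=0 decouples.
∂E/∂u = -3(u - 2)(u + 4) = 0 at u ∈ {-4, 2}; ∂E/∂v = -8v(v - 4)(v - 2) = 0 at v ∈ {0, 2, 4}.
The Hessian is diagonal: diag(E_uu, E_vv). Second derivatives: E_uu(-4)=18, E_uu(2)=-18; E_vv(0)=-64, E_vv(2)=32, E_vv(4)=-64.
Saddle points occur where the two diagonal entries have opposite signs: (-4, 0), (-4, 4), (2, 2). Count: 3.

3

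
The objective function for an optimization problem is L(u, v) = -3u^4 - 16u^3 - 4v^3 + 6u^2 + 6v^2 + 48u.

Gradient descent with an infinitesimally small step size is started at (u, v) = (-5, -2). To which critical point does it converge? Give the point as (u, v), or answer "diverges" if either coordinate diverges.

diverges

L is separable, so gradient descent decouples: u follows -∂L/∂u, v follows -∂L/∂v.
∂L/∂u = -12(u - 1)(u + 1)(u + 4); at u=-5 this is 288, so u decreases.
∂L/∂v = -12v(v - 1); at v=-2 this is -72, so v increases.
The u-coordinate has no critical point in that direction and runs off to infinity.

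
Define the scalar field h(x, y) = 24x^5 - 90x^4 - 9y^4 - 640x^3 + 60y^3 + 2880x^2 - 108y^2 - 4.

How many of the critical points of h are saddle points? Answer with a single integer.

6

h separates as a function of x plus a function of y, so ∇h=0 decouples.
∂h/∂x = 120x(x - 4)(x - 3)(x + 4) = 0 at x ∈ {-4, 0, 3, 4}; ∂h/∂y = -36y(y - 3)(y - 2) = 0 at y ∈ {0, 2, 3}.
The Hessian is diagonal: diag(h_xx, h_yy). Second derivatives: h_xx(-4)=-26880, h_xx(0)=5760, h_xx(3)=-2520, h_xx(4)=3840; h_yy(0)=-216, h_yy(2)=72, h_yy(3)=-108.
Saddle points occur where the two diagonal entries have opposite signs: (-4, 2), (0, 0), (0, 3), (3, 2), (4, 0), (4, 3). Count: 6.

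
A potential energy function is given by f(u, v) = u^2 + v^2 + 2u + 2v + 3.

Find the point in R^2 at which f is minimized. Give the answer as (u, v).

f(u,v) separates as P(u) + Q(v) + 3, so its minimum is min P + min Q + 3.
P'(u) = 2u + 2 vanishes at u ∈ {-1}; Q'(v) = 2v + 2 vanishes at v ∈ {-1}.
Local minima of P (where P''>0): P(-1)=-1. Local minima of Q: Q(-1)=-1.
So the global minimum of f is P(-1) + Q(-1) + 3 = -1 − 1 + 3 = 1, attained at (-1, -1).

(-1, -1)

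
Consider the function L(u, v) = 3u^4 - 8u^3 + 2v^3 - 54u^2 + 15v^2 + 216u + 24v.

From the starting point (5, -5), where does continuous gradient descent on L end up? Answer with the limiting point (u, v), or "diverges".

diverges

L is separable, so gradient descent decouples: u follows -∂L/∂u, v follows -∂L/∂v.
∂L/∂u = 12(u - 3)(u - 2)(u + 3); at u=5 this is 576, so u decreases.
∂L/∂v = 6(v + 1)(v + 4); at v=-5 this is 24, so v decreases.
The v-coordinate has no critical point in that direction and runs off to infinity.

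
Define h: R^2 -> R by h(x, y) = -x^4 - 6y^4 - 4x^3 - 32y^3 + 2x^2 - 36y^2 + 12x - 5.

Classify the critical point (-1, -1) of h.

local minimum

The mixed partial ∂²h/∂x∂y is 0, so the Hessian at any point is diag(h_xx, h_yy) = diag(4(-3x^2 - 6x + 1), -24(3y^2 + 8y + 3)).
At (-1, -1): H = diag(16, 48).
Both eigenvalues are positive, so H is positive definite: a local minimum.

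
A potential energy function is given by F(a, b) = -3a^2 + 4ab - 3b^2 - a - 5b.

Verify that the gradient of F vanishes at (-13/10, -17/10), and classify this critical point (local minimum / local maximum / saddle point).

∇F = (-6a + 4b - 1, 4a - 6b - 5); substituting (-13/10, -17/10) gives ∇F = (0, 0), so (-13/10, -17/10) is indeed a critical point.
The Hessian of F is constant: H = [[-6, 4], [4, -6]].
det(H) = (-6)·(-6) − 4² = 20.
det(H) > 0 and tr(H) = -12 < 0, so H is negative definite and the point is a local maximum.

local maximum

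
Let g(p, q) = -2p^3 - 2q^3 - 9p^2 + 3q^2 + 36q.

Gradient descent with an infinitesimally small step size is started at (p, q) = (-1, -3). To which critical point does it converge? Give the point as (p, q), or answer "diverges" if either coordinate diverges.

(-3, -2)

g is separable, so gradient descent decouples: p follows -∂g/∂p, q follows -∂g/∂q.
∂g/∂p = -6p(p + 3); at p=-1 this is 12, so p decreases.
∂g/∂q = -6(q - 3)(q + 2); at q=-3 this is -36, so q increases.
p converges to its nearest critical value -3 (a local min of the p-part); q converges to -2. The iterate converges to (-3, -2).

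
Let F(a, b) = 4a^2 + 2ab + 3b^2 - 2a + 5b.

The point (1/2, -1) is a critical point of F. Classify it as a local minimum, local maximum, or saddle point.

The Hessian of F is constant: H = [[8, 2], [2, 6]].
det(H) = 8·6 − 2² = 44.
det(H) > 0 and tr(H) = 14 > 0, so H is positive definite and the point is a local minimum.

local minimum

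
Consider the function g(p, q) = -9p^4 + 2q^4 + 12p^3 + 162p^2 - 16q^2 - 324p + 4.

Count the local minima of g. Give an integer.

g separates as a function of p plus a function of q, so ∇g=0 decouples.
∂g/∂p = -36(p - 3)(p - 1)(p + 3) = 0 at p ∈ {-3, 1, 3}; ∂g/∂q = 8q(q - 2)(q + 2) = 0 at q ∈ {-2, 0, 2}.
The Hessian is diagonal: diag(g_pp, g_qq). Second derivatives: g_pp(-3)=-864, g_pp(1)=288, g_pp(3)=-432; g_qq(-2)=64, g_qq(0)=-32, g_qq(2)=64.
Local minima occur where both diagonal entries positive: (1, -2), (1, 2). Count: 2.

2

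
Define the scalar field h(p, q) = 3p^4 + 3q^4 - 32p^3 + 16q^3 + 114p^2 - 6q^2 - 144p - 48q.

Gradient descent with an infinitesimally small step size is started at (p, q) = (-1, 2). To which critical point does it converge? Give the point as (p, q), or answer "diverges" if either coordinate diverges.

h is separable, so gradient descent decouples: p follows -∂h/∂p, q follows -∂h/∂q.
∂h/∂p = 12(p - 4)(p - 3)(p - 1); at p=-1 this is -480, so p increases.
∂h/∂q = 12(q - 1)(q + 1)(q + 4); at q=2 this is 216, so q decreases.
p converges to its nearest critical value 1 (a local min of the p-part); q converges to 1. The iterate converges to (1, 1).

(1, 1)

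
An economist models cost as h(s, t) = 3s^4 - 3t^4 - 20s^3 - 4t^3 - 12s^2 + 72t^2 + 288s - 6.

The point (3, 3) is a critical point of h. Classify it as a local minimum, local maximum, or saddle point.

local maximum

The mixed partial ∂²h/∂s∂t is 0, so the Hessian at any point is diag(h_ss, h_tt) = diag(12(3s^2 - 10s - 2), 12(-3t^2 - 2t + 12)).
At (3, 3): H = diag(-60, -252).
Both eigenvalues are negative, so H is negative definite: a local maximum.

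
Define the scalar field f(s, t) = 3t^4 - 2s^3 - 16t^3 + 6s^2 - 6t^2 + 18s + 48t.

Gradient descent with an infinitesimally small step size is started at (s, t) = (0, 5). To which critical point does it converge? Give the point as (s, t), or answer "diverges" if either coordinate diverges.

f is separable, so gradient descent decouples: s follows -∂f/∂s, t follows -∂f/∂t.
∂f/∂s = -6(s - 3)(s + 1); at s=0 this is 18, so s decreases.
∂f/∂t = 12(t - 4)(t - 1)(t + 1); at t=5 this is 288, so t decreases.
s converges to its nearest critical value -1 (a local min of the s-part); t converges to 4. The iterate converges to (-1, 4).

(-1, 4)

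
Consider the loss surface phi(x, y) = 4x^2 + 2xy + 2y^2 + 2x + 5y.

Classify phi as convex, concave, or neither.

phi is quadratic, so its Hessian is the constant matrix H = [[8, 2], [2, 4]].
det(H) = 28, tr(H) = 12.
det(H) > 0 and tr(H) > 0, so H is positive definite everywhere: convex.

convex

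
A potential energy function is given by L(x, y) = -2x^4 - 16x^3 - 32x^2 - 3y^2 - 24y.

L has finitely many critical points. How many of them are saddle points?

L separates as a function of x plus a function of y, so ∇L=0 decouples.
∂L/∂x = -8x(x + 2)(x + 4) = 0 at x ∈ {-4, -2, 0}; ∂L/∂y = -6(y + 4) = 0 at y ∈ {-4}.
The Hessian is diagonal: diag(L_xx, L_yy). Second derivatives: L_xx(-4)=-64, L_xx(-2)=32, L_xx(0)=-64; L_yy(-4)=-6.
Saddle points occur where the two diagonal entries have opposite signs: (-2, -4). Count: 1.

1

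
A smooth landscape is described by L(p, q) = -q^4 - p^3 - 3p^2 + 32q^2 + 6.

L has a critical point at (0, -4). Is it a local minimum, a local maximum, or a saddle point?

local maximum

The mixed partial ∂²L/∂p∂q is 0, so the Hessian at any point is diag(L_pp, L_qq) = diag(-6(p + 1), 4(-3q^2 + 16)).
At (0, -4): H = diag(-6, -128).
Both eigenvalues are negative, so H is negative definite: a local maximum.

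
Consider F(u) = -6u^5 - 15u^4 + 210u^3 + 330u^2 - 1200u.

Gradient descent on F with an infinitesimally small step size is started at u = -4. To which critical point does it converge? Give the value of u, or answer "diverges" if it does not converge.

-5

F'(u) = -30(u - 4)(u - 1)(u + 2)(u + 5), so F'(-4) = 2400.
Gradient descent moves in the -F' direction, i.e. u is decreasing.
The nearest critical point in that direction is u = -5, where F'' = 4860 > 0 (a local minimum). The iterate converges there.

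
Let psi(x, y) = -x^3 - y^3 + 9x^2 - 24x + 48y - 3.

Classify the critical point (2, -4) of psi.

local minimum

The mixed partial ∂²psi/∂x∂y is 0, so the Hessian at any point is diag(psi_xx, psi_yy) = diag(6(-x + 3), -6y).
At (2, -4): H = diag(6, 24).
Both eigenvalues are positive, so H is positive definite: a local minimum.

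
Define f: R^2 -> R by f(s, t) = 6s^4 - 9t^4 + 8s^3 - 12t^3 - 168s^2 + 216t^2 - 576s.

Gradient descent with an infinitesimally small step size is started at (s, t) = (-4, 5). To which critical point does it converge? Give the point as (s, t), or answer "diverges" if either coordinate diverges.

f is separable, so gradient descent decouples: s follows -∂f/∂s, t follows -∂f/∂t.
∂f/∂s = 24(s - 4)(s + 2)(s + 3); at s=-4 this is -384, so s increases.
∂f/∂t = -36t(t - 3)(t + 4); at t=5 this is -3240, so t increases.
The t-coordinate has no critical point in that direction and runs off to infinity.

diverges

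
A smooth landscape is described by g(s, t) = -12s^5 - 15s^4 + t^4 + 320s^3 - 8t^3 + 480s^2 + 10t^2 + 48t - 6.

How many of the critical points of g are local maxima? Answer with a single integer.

g separates as a function of s plus a function of t, so ∇g=0 decouples.
∂g/∂s = -60s(s - 4)(s + 1)(s + 4) = 0 at s ∈ {-4, -1, 0, 4}; ∂g/∂t = 4(t - 4)(t - 3)(t + 1) = 0 at t ∈ {-1, 3, 4}.
The Hessian is diagonal: diag(g_ss, g_tt). Second derivatives: g_ss(-4)=5760, g_ss(-1)=-900, g_ss(0)=960, g_ss(4)=-9600; g_tt(-1)=80, g_tt(3)=-16, g_tt(4)=20.
Local maxima occur where both diagonal entries negative: (-1, 3), (4, 3). Count: 2.

2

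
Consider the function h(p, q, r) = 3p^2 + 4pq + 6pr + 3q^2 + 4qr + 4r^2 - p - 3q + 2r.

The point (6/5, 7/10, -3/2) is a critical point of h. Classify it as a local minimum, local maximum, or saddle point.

The Hessian is constant: H = [[6, 4, 6], [4, 6, 4], [6, 4, 8]].
Leading principal minors: Δ₁ = 6, Δ₂ = 20, Δ₃ = 40.
All leading minors are positive, so H is positive definite: a local minimum.

local minimum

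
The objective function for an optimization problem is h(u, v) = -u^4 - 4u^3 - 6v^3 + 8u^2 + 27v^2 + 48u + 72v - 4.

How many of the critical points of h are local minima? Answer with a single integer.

h separates as a function of u plus a function of v, so ∇h=0 decouples.
∂h/∂u = -4(u - 2)(u + 2)(u + 3) = 0 at u ∈ {-3, -2, 2}; ∂h/∂v = -18(v - 4)(v + 1) = 0 at v ∈ {-1, 4}.
The Hessian is diagonal: diag(h_uu, h_vv). Second derivatives: h_uu(-3)=-20, h_uu(-2)=16, h_uu(2)=-80; h_vv(-1)=90, h_vv(4)=-90.
Local minima occur where both diagonal entries positive: (-2, -1). Count: 1.

1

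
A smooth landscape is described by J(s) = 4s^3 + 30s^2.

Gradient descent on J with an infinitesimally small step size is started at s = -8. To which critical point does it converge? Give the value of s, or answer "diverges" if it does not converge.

diverges

J'(s) = 12s(s + 5), so J'(-8) = 288.
Gradient descent moves in the -J' direction, i.e. s is decreasing.
There is no critical point below s=-8, and J' keeps the same sign, so the iterate runs off to −∞.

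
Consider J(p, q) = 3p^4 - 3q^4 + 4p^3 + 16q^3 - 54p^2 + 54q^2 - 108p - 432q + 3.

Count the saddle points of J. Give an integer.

5

J separates as a function of p plus a function of q, so ∇J=0 decouples.
∂J/∂p = 12(p - 3)(p + 1)(p + 3) = 0 at p ∈ {-3, -1, 3}; ∂J/∂q = -12(q - 4)(q - 3)(q + 3) = 0 at q ∈ {-3, 3, 4}.
The Hessian is diagonal: diag(J_pp, J_qq). Second derivatives: J_pp(-3)=144, J_pp(-1)=-96, J_pp(3)=288; J_qq(-3)=-504, J_qq(3)=72, J_qq(4)=-84.
Saddle points occur where the two diagonal entries have opposite signs: (-3, -3), (-3, 4), (-1, 3), (3, -3), (3, 4). Count: 5.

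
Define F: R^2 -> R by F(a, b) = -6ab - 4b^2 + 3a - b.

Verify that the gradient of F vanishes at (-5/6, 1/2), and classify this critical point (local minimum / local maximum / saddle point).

∇F = (-6b + 3, -6a - 8b - 1); substituting (-5/6, 1/2) gives ∇F = (0, 0), so (-5/6, 1/2) is indeed a critical point.
The Hessian of F is constant: H = [[0, -6], [-6, -8]].
det(H) = 0·(-8) − (-6)² = -36.
Since det(H) < 0, H is indefinite and the critical point is a saddle point.

saddle point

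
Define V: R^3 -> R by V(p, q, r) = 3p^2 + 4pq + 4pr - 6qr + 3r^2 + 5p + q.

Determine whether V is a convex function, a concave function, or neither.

V is quadratic, so its Hessian is the constant matrix H = [[6, 4, 4], [4, 0, -6], [4, -6, 6]].
Leading principal minors: 6, -16, -504.
Neither pattern holds ⇒ H is indefinite ⇒ neither convex nor concave.

neither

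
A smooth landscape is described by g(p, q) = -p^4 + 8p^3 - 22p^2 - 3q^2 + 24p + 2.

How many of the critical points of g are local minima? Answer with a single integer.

0

g separates as a function of p plus a function of q, so ∇g=0 decouples.
∂g/∂p = -4(p - 3)(p - 2)(p - 1) = 0 at p ∈ {1, 2, 3}; ∂g/∂q = -6q = 0 at q ∈ {0}.
The Hessian is diagonal: diag(g_pp, g_qq). Second derivatives: g_pp(1)=-8, g_pp(2)=4, g_pp(3)=-8; g_qq(0)=-6.
Local minima occur where both diagonal entries positive: none. Count: 0.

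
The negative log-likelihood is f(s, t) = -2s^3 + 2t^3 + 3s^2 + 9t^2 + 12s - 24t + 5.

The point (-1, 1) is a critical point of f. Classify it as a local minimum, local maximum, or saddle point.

The mixed partial ∂²f/∂s∂t is 0, so the Hessian at any point is diag(f_ss, f_tt) = diag(6(-2s + 1), 6(2t + 3)).
At (-1, 1): H = diag(18, 30).
Both eigenvalues are positive, so H is positive definite: a local minimum.

local minimum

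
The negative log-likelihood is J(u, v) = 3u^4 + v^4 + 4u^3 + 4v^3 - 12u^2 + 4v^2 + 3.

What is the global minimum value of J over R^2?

-29

J(u,v) separates as P(u) + Q(v) + 3, so its minimum is min P + min Q + 3.
P'(u) = 12u(u - 1)(u + 2) vanishes at u ∈ {-2, 0, 1}; Q'(v) = 4v(v + 1)(v + 2) vanishes at v ∈ {-2, -1, 0}.
Local minima of P (where P''>0): P(-2)=-32, P(1)=-5. Local minima of Q: Q(-2)=0, Q(0)=0.
So the global minimum of J is P(-2) + Q(-2) + 3 = -32 + 0 + 3 = -29, attained at (-2, -2).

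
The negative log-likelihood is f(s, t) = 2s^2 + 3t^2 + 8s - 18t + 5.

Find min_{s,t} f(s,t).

f(s,t) separates as P(s) + Q(t) + 5, so its minimum is min P + min Q + 5.
P'(s) = 4s + 8 vanishes at s ∈ {-2}; Q'(t) = 6(t - 3) vanishes at t ∈ {3}.
Local minima of P (where P''>0): P(-2)=-8. Local minima of Q: Q(3)=-27.
So the global minimum of f is P(-2) + Q(3) + 5 = -8 − 27 + 5 = -30, attained at (-2, 3).

-30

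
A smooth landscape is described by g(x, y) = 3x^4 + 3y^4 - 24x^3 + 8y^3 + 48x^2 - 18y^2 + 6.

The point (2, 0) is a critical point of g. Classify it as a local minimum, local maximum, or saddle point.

local maximum

The mixed partial ∂²g/∂x∂y is 0, so the Hessian at any point is diag(g_xx, g_yy) = diag(12(3x^2 - 12x + 8), 12(3y^2 + 4y - 3)).
At (2, 0): H = diag(-48, -36).
Both eigenvalues are negative, so H is negative definite: a local maximum.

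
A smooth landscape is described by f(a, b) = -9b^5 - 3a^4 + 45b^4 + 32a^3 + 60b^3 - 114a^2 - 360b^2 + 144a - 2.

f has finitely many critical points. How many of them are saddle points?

f separates as a function of a plus a function of b, so ∇f=0 decouples.
∂f/∂a = -12(a - 4)(a - 3)(a - 1) = 0 at a ∈ {1, 3, 4}; ∂f/∂b = -45b(b - 4)(b - 2)(b + 2) = 0 at b ∈ {-2, 0, 2, 4}.
The Hessian is diagonal: diag(f_aa, f_bb). Second derivatives: f_aa(1)=-72, f_aa(3)=24, f_aa(4)=-36; f_bb(-2)=2160, f_bb(0)=-720, f_bb(2)=720, f_bb(4)=-2160.
Saddle points occur where the two diagonal entries have opposite signs: (1, -2), (1, 2), (3, 0), (3, 4), (4, -2), (4, 2). Count: 6.

6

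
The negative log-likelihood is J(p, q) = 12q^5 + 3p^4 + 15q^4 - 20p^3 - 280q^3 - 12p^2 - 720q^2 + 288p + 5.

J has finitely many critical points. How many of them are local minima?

J separates as a function of p plus a function of q, so ∇J=0 decouples.
∂J/∂p = 12(p - 4)(p - 3)(p + 2) = 0 at p ∈ {-2, 3, 4}; ∂J/∂q = 60q(q - 4)(q + 2)(q + 3) = 0 at q ∈ {-3, -2, 0, 4}.
The Hessian is diagonal: diag(J_pp, J_qq). Second derivatives: J_pp(-2)=360, J_pp(3)=-60, J_pp(4)=72; J_qq(-3)=-1260, J_qq(-2)=720, J_qq(0)=-1440, J_qq(4)=10080.
Local minima occur where both diagonal entries positive: (-2, -2), (-2, 4), (4, -2), (4, 4). Count: 4.

4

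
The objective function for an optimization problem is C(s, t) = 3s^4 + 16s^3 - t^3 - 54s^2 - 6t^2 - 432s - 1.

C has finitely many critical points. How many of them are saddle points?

C separates as a function of s plus a function of t, so ∇C=0 decouples.
∂C/∂s = 12(s - 3)(s + 3)(s + 4) = 0 at s ∈ {-4, -3, 3}; ∂C/∂t = -3t(t + 4) = 0 at t ∈ {-4, 0}.
The Hessian is diagonal: diag(C_ss, C_tt). Second derivatives: C_ss(-4)=84, C_ss(-3)=-72, C_ss(3)=504; C_tt(-4)=12, C_tt(0)=-12.
Saddle points occur where the two diagonal entries have opposite signs: (-4, 0), (-3, -4), (3, 0). Count: 3.

3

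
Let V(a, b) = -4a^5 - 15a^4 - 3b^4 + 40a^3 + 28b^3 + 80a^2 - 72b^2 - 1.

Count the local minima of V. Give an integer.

V separates as a function of a plus a function of b, so ∇V=0 decouples.
∂V/∂a = -20a(a - 2)(a + 1)(a + 4) = 0 at a ∈ {-4, -1, 0, 2}; ∂V/∂b = -12b(b - 4)(b - 3) = 0 at b ∈ {0, 3, 4}.
The Hessian is diagonal: diag(V_aa, V_bb). Second derivatives: V_aa(-4)=1440, V_aa(-1)=-180, V_aa(0)=160, V_aa(2)=-720; V_bb(0)=-144, V_bb(3)=36, V_bb(4)=-48.
Local minima occur where both diagonal entries positive: (-4, 3), (0, 3). Count: 2.

2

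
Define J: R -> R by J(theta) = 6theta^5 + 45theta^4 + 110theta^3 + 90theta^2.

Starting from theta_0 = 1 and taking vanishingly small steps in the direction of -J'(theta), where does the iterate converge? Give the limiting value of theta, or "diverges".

J'(theta) = 30theta(theta + 1)(theta + 2)(theta + 3), so J'(1) = 720.
Gradient descent moves in the -J' direction, i.e. theta is decreasing.
The nearest critical point in that direction is theta = 0, where J'' = 180 > 0 (a local minimum). The iterate converges there.

0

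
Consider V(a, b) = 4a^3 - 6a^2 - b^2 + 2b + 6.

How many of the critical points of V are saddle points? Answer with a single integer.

V separates as a function of a plus a function of b, so ∇V=0 decouples.
∂V/∂a = 12a(a - 1) = 0 at a ∈ {0, 1}; ∂V/∂b = -2(b - 1) = 0 at b ∈ {1}.
The Hessian is diagonal: diag(V_aa, V_bb). Second derivatives: V_aa(0)=-12, V_aa(1)=12; V_bb(1)=-2.
Saddle points occur where the two diagonal entries have opposite signs: (1, 1). Count: 1.

1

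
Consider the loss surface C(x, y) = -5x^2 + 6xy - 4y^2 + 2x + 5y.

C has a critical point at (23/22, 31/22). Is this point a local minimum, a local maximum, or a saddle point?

The Hessian of C is constant: H = [[-10, 6], [6, -8]].
det(H) = (-10)·(-8) − 6² = 44.
det(H) > 0 and tr(H) = -18 < 0, so H is negative definite and the point is a local maximum.

local maximum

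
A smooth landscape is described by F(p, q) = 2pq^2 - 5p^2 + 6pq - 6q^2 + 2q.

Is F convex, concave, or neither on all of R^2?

neither

The term 2pq^2 is cubic, so the Hessian is not constant.
∂²F/∂q² = 4p - 12, which takes both signs as p varies (negative for sufficiently negative p). A diagonal entry of the Hessian changing sign means the Hessian is neither positive- nor negative-semidefinite on all of R^2.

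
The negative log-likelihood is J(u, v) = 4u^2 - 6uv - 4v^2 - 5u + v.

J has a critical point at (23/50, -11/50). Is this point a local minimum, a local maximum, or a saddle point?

The Hessian of J is constant: H = [[8, -6], [-6, -8]].
det(H) = 8·(-8) − (-6)² = -100.
Since det(H) < 0, H is indefinite and the critical point is a saddle point.

saddle point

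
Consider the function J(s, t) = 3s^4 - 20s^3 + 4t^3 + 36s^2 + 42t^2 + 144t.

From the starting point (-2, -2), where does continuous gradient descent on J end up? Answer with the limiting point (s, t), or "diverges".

J is separable, so gradient descent decouples: s follows -∂J/∂s, t follows -∂J/∂t.
∂J/∂s = 12s(s - 3)(s - 2); at s=-2 this is -480, so s increases.
∂J/∂t = 12(t + 3)(t + 4); at t=-2 this is 24, so t decreases.
s converges to its nearest critical value 0 (a local min of the s-part); t converges to -3. The iterate converges to (0, -3).

(0, -3)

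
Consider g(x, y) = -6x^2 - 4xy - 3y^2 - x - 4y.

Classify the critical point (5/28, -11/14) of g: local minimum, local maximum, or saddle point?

The Hessian of g is constant: H = [[-12, -4], [-4, -6]].
det(H) = (-12)·(-6) − (-4)² = 56.
det(H) > 0 and tr(H) = -18 < 0, so H is negative definite and the point is a local maximum.

local maximum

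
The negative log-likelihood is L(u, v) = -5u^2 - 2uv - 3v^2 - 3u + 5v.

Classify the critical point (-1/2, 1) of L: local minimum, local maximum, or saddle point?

local maximum

The Hessian of L is constant: H = [[-10, -2], [-2, -6]].
det(H) = (-10)·(-6) − (-2)² = 56.
det(H) > 0 and tr(H) = -16 < 0, so H is negative definite and the point is a local maximum.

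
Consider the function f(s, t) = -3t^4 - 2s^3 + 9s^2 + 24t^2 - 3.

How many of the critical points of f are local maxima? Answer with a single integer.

2

f separates as a function of s plus a function of t, so ∇f=0 decouples.
∂f/∂s = -6s(s - 3) = 0 at s ∈ {0, 3}; ∂f/∂t = -12t(t - 2)(t + 2) = 0 at t ∈ {-2, 0, 2}.
The Hessian is diagonal: diag(f_ss, f_tt). Second derivatives: f_ss(0)=18, f_ss(3)=-18; f_tt(-2)=-96, f_tt(0)=48, f_tt(2)=-96.
Local maxima occur where both diagonal entries negative: (3, -2), (3, 2). Count: 2.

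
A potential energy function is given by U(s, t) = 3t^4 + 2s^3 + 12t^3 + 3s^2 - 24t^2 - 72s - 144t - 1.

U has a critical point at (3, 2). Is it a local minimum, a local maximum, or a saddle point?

local minimum

The mixed partial ∂²U/∂s∂t is 0, so the Hessian at any point is diag(U_ss, U_tt) = diag(6(2s + 1), 12(3t^2 + 6t - 4)).
At (3, 2): H = diag(42, 240).
Both eigenvalues are positive, so H is positive definite: a local minimum.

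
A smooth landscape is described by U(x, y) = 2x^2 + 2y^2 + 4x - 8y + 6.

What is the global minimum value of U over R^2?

-4

U(x,y) separates as P(x) + Q(y) + 6, so its minimum is min P + min Q + 6.
P'(x) = 4x + 4 vanishes at x ∈ {-1}; Q'(y) = 4y - 8 vanishes at y ∈ {2}.
Local minima of P (where P''>0): P(-1)=-2. Local minima of Q: Q(2)=-8.
So the global minimum of U is P(-1) + Q(2) + 6 = -2 − 8 + 6 = -4, attained at (-1, 2).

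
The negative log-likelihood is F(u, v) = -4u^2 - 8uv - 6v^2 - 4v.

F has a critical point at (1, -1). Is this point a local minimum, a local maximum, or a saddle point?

The Hessian of F is constant: H = [[-8, -8], [-8, -12]].
det(H) = (-8)·(-12) − (-8)² = 32.
det(H) > 0 and tr(H) = -20 < 0, so H is negative definite and the point is a local maximum.

local maximum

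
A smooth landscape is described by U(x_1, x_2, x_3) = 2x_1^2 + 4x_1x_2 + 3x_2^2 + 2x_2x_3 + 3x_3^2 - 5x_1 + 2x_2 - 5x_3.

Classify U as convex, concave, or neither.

convex

U is quadratic, so its Hessian is the constant matrix H = [[4, 4, 0], [4, 6, 2], [0, 2, 6]].
Leading principal minors: 4, 8, 32.
All positive ⇒ H ≻ 0 ⇒ convex.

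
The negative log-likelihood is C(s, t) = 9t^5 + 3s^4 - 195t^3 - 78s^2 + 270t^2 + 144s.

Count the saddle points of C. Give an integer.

C separates as a function of s plus a function of t, so ∇C=0 decouples.
∂C/∂s = 12(s - 3)(s - 1)(s + 4) = 0 at s ∈ {-4, 1, 3}; ∂C/∂t = 45t(t - 3)(t - 1)(t + 4) = 0 at t ∈ {-4, 0, 1, 3}.
The Hessian is diagonal: diag(C_ss, C_tt). Second derivatives: C_ss(-4)=420, C_ss(1)=-120, C_ss(3)=168; C_tt(-4)=-6300, C_tt(0)=540, C_tt(1)=-450, C_tt(3)=1890.
Saddle points occur where the two diagonal entries have opposite signs: (-4, -4), (-4, 1), (1, 0), (1, 3), (3, -4), (3, 1). Count: 6.

6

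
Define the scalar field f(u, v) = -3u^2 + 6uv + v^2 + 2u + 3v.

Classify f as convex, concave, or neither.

neither

f is quadratic, so its Hessian is the constant matrix H = [[-6, 6], [6, 2]].
det(H) = -48, tr(H) = -4.
det(H) < 0, so H is indefinite: neither convex nor concave.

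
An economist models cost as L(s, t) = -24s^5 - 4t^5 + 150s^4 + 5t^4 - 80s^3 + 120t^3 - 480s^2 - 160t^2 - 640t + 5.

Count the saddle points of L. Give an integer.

8

L separates as a function of s plus a function of t, so ∇L=0 decouples.
∂L/∂s = -120s(s - 4)(s - 2)(s + 1) = 0 at s ∈ {-1, 0, 2, 4}; ∂L/∂t = -20(t - 4)(t - 2)(t + 1)(t + 4) = 0 at t ∈ {-4, -1, 2, 4}.
The Hessian is diagonal: diag(L_ss, L_tt). Second derivatives: L_ss(-1)=1800, L_ss(0)=-960, L_ss(2)=1440, L_ss(4)=-4800; L_tt(-4)=2880, L_tt(-1)=-900, L_tt(2)=720, L_tt(4)=-1600.
Saddle points occur where the two diagonal entries have opposite signs: (-1, -1), (-1, 4), (0, -4), (0, 2), (2, -1), (2, 4), (4, -4), (4, 2). Count: 8.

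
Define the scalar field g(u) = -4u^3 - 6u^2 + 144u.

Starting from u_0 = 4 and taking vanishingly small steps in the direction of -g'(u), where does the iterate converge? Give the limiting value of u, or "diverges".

g'(u) = -12(u - 3)(u + 4), so g'(4) = -96.
Gradient descent moves in the -g' direction, i.e. u is increasing.
There is no critical point above u=4, and g' keeps the same sign, so the iterate runs off to +∞.

diverges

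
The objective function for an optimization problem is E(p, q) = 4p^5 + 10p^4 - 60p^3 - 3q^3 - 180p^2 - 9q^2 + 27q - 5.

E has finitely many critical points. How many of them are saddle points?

4

E separates as a function of p plus a function of q, so ∇E=0 decouples.
∂E/∂p = 20p(p - 3)(p + 2)(p + 3) = 0 at p ∈ {-3, -2, 0, 3}; ∂E/∂q = -9(q - 1)(q + 3) = 0 at q ∈ {-3, 1}.
The Hessian is diagonal: diag(E_pp, E_qq). Second derivatives: E_pp(-3)=-360, E_pp(-2)=200, E_pp(0)=-360, E_pp(3)=1800; E_qq(-3)=36, E_qq(1)=-36.
Saddle points occur where the two diagonal entries have opposite signs: (-3, -3), (-2, 1), (0, -3), (3, 1). Count: 4.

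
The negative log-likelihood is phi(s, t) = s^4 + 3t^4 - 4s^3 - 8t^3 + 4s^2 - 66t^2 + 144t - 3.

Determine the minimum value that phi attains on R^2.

phi(s,t) separates as P(s) + Q(t) − 3, so its minimum is min P + min Q − 3.
P'(s) = 4s(s - 2)(s - 1) vanishes at s ∈ {0, 1, 2}; Q'(t) = 12(t - 4)(t - 1)(t + 3) vanishes at t ∈ {-3, 1, 4}.
Local minima of P (where P''>0): P(0)=0, P(2)=0. Local minima of Q: Q(-3)=-567, Q(4)=-224.
So the global minimum of phi is P(0) + Q(-3) − 3 = 0 − 567 − 3 = -570, attained at (0, -3).

-570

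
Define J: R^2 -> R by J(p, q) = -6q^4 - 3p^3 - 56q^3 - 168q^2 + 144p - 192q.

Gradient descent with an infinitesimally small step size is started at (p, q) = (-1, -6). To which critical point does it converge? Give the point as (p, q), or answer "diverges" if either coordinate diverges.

J is separable, so gradient descent decouples: p follows -∂J/∂p, q follows -∂J/∂q.
∂J/∂p = -9(p - 4)(p + 4); at p=-1 this is 135, so p decreases.
∂J/∂q = -24(q + 1)(q + 2)(q + 4); at q=-6 this is 960, so q decreases.
The q-coordinate has no critical point in that direction and runs off to infinity.

diverges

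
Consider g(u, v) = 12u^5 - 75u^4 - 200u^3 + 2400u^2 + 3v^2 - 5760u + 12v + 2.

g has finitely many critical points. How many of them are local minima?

2

g separates as a function of u plus a function of v, so ∇g=0 decouples.
∂g/∂u = 60(u - 4)(u - 3)(u - 2)(u + 4) = 0 at u ∈ {-4, 2, 3, 4}; ∂g/∂v = 6(v + 2) = 0 at v ∈ {-2}.
The Hessian is diagonal: diag(g_uu, g_vv). Second derivatives: g_uu(-4)=-20160, g_uu(2)=720, g_uu(3)=-420, g_uu(4)=960; g_vv(-2)=6.
Local minima occur where both diagonal entries positive: (2, -2), (4, -2). Count: 2.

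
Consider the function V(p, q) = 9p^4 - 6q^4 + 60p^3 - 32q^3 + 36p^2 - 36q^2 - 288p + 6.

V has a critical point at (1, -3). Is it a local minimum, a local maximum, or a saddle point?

The mixed partial ∂²V/∂p∂q is 0, so the Hessian at any point is diag(V_pp, V_qq) = diag(36(3p^2 + 10p + 2), -24(3q^2 + 8q + 3)).
At (1, -3): H = diag(540, -144).
The eigenvalues have opposite signs, so H is indefinite: a saddle point.

saddle point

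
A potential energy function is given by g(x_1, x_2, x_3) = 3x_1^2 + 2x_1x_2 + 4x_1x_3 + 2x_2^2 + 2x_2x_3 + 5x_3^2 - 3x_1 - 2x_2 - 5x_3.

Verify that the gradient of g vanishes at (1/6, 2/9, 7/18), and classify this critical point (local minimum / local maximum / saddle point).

local minimum

∇g = (6x_1 + 2x_2 + 4x_3 - 3, 2x_1 + 4x_2 + 2x_3 - 2, 4x_1 + 2x_2 + 10x_3 - 5); substituting (1/6, 2/9, 7/18) gives ∇g = (0, 0, 0), so (1/6, 2/9, 7/18) is indeed a critical point.
The Hessian is constant: H = [[6, 2, 4], [2, 4, 2], [4, 2, 10]].
Leading principal minors: Δ₁ = 6, Δ₂ = 20, Δ₃ = 144.
All leading minors are positive, so H is positive definite: a local minimum.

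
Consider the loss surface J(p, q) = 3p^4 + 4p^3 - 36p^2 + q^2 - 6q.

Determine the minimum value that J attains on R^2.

-198

J(p,q) separates as A(p) + B(q), so its minimum is min A + min B.
A'(p) = 12p(p - 2)(p + 3) vanishes at p ∈ {-3, 0, 2}; B'(q) = 2q - 6 vanishes at q ∈ {3}.
Local minima of A (where A''>0): A(-3)=-189, A(2)=-64. Local minima of B: B(3)=-9.
So the global minimum of J is A(-3) + B(3) = -189 − 9 = -198, attained at (-3, 3).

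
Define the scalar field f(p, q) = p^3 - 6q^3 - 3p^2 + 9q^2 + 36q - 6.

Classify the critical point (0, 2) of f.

The mixed partial ∂²f/∂p∂q is 0, so the Hessian at any point is diag(f_pp, f_qq) = diag(6(p - 1), 18(-2q + 1)).
At (0, 2): H = diag(-6, -54).
Both eigenvalues are negative, so H is negative definite: a local maximum.

local maximum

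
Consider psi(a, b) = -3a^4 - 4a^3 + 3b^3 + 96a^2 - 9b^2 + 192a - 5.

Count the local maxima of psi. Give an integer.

2

psi separates as a function of a plus a function of b, so ∇psi=0 decouples.
∂psi/∂a = -12(a - 4)(a + 1)(a + 4) = 0 at a ∈ {-4, -1, 4}; ∂psi/∂b = 9b(b - 2) = 0 at b ∈ {0, 2}.
The Hessian is diagonal: diag(psi_aa, psi_bb). Second derivatives: psi_aa(-4)=-288, psi_aa(-1)=180, psi_aa(4)=-480; psi_bb(0)=-18, psi_bb(2)=18.
Local maxima occur where both diagonal entries negative: (-4, 0), (4, 0). Count: 2.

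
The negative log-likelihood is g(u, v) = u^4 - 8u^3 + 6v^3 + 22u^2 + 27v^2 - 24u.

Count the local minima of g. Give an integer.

2

g separates as a function of u plus a function of v, so ∇g=0 decouples.
∂g/∂u = 4(u - 3)(u - 2)(u - 1) = 0 at u ∈ {1, 2, 3}; ∂g/∂v = 18v(v + 3) = 0 at v ∈ {-3, 0}.
The Hessian is diagonal: diag(g_uu, g_vv). Second derivatives: g_uu(1)=8, g_uu(2)=-4, g_uu(3)=8; g_vv(-3)=-54, g_vv(0)=54.
Local minima occur where both diagonal entries positive: (1, 0), (3, 0). Count: 2.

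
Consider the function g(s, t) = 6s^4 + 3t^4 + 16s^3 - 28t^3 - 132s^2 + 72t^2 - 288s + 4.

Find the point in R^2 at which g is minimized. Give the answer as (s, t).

(3, 0)

g(s,t) separates as P(s) + Q(t) + 4, so its minimum is min P + min Q + 4.
P'(s) = 24(s - 3)(s + 1)(s + 4) vanishes at s ∈ {-4, -1, 3}; Q'(t) = 12t(t - 4)(t - 3) vanishes at t ∈ {0, 3, 4}.
Local minima of P (where P''>0): P(-4)=-448, P(3)=-1134. Local minima of Q: Q(0)=0, Q(4)=128.
So the global minimum of g is P(3) + Q(0) + 4 = -1134 + 0 + 4 = -1130, attained at (3, 0).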